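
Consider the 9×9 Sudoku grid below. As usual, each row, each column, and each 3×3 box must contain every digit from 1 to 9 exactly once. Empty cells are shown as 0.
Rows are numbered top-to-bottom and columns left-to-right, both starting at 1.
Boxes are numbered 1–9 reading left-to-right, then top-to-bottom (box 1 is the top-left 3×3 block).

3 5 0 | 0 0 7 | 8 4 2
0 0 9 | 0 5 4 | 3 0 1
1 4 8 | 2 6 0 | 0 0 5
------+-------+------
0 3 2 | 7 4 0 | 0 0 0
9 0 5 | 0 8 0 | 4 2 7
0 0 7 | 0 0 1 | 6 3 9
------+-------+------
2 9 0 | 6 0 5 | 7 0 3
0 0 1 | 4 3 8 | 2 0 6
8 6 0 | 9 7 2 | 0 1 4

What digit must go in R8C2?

Row 8 already contains {1, 2, 3, 4, 6, 8}.
Column 2 already contains {3, 4, 5, 6, 9}.
Its 3×3 block (box 7) already contains {1, 2, 6, 8, 9}.
The only value from 1–9 not eliminated is 7, so R8C2 = 7.

7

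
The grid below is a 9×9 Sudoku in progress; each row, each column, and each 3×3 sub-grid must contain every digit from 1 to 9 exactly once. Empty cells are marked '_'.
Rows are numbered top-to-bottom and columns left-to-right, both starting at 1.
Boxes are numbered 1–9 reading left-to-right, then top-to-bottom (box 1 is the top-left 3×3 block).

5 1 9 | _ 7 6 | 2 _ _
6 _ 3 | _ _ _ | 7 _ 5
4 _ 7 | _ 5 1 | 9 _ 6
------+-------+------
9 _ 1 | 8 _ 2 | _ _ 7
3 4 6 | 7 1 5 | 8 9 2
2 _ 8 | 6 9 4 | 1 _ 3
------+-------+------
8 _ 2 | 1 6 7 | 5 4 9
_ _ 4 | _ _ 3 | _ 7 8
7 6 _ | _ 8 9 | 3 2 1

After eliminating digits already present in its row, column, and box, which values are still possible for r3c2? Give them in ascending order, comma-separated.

2,8

Row 3 already contains {1, 4, 5, 6, 7, 9}.
Column 2 already contains {1, 4, 6}.
Its 3×3 block (box 1) already contains {1, 3, 4, 5, 6, 7, 9}.
Removing those from 1–9 leaves {2, 8} as the candidates for r3c2.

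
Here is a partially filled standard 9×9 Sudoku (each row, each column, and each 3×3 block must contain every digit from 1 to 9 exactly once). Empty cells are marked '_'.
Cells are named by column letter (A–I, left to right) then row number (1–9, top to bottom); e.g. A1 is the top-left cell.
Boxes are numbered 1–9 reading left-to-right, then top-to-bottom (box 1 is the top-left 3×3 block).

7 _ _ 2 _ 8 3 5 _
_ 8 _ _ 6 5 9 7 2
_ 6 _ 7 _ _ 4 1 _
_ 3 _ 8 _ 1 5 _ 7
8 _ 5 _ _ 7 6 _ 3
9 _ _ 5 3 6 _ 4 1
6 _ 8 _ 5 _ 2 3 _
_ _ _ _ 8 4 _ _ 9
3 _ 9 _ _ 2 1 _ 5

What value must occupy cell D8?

3

Cell D8 itself could take any of {1, 3, 6} by direct elimination.
Consider where 3 can go in row 8.
A8 is out (column A already has a 3).
B8 is out (column B already has a 3).
C8 is out (box 7 already has a 3).
G8 is out (column G already has a 3).
H8 is out (column H already has a 3).
So the only cell in row 8 that can hold 3 is D8.
Therefore D8 = 3.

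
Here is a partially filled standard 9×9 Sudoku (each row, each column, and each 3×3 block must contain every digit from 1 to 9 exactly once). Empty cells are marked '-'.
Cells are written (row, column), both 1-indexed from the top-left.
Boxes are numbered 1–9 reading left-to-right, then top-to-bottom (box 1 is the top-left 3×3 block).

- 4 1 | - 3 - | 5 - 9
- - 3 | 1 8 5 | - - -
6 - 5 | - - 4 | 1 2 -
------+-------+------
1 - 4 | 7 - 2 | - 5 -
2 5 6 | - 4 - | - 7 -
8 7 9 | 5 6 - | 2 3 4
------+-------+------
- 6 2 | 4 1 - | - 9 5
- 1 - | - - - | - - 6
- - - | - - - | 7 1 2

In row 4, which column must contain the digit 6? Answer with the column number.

7

Consider where 6 can go in row 4.
(4,2) is out (column 2 already has a 6).
(4,5) is out (column 5 already has a 6).
(4,9) is out (column 9 already has a 6).
So the only cell in row 4 that can hold 6 is (4,7).
That is column 7.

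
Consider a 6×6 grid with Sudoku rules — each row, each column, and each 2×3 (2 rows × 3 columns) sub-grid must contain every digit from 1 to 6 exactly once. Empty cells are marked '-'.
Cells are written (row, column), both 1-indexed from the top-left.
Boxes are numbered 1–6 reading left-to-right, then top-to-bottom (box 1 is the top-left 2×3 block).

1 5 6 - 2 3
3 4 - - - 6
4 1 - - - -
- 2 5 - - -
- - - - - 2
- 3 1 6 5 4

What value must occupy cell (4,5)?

Cell (4,5) itself could take any of {1, 3, 4, 6} by direct elimination.
Consider where 4 can go in column 5.
(2,5) is out (row 2 already has a 4).
(3,5) is out (row 3 already has a 4).
(5,5) is out (box 6 already has a 4).
So the only cell in column 5 that can hold 4 is (4,5).
Therefore (4,5) = 4.

4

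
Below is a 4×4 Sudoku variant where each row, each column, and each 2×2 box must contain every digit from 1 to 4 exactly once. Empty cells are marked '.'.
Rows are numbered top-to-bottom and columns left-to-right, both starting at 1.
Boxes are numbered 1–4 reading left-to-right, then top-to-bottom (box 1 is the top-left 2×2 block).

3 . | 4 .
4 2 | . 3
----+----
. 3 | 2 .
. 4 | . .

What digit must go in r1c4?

Cell r1c4 itself could take any of {1, 2} by direct elimination.
Consider where 2 can go in column 4.
r3c4 is out (row 3 already has a 2).
r4c4 is out (box 4 already has a 2).
So the only cell in column 4 that can hold 2 is r1c4.
Therefore r1c4 = 2.

2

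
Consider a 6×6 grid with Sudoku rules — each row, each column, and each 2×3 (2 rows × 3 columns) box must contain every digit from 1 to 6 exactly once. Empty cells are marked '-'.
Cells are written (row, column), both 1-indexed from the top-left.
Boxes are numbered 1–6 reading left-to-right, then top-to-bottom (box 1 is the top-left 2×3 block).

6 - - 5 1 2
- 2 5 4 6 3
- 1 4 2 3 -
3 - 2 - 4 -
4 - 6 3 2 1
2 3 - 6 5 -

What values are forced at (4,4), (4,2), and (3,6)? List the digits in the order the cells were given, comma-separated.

1,6,6

For (4,4):
  Row 4 already contains {2, 3, 4}.
  Column 4 already contains {2, 3, 4, 5, 6}.
  Its 2×3 block (box 4) already contains {2, 3, 4}.
  The only value from 1–6 not eliminated is 1, so (4,4) = 1.
For (4,2):
  Consider where 6 can go in column 2.
  (1,2) is out (row 1 already has a 6).
  (5,2) is out (row 5 already has a 6).
  So the only cell in column 2 that can hold 6 is (4,2).
  So (4,2) = 6.
For (3,6):
  Consider where 6 can go in row 3.
  (3,1) is out (column 1 already has a 6).
  So the only cell in row 3 that can hold 6 is (3,6).
  So (3,6) = 6.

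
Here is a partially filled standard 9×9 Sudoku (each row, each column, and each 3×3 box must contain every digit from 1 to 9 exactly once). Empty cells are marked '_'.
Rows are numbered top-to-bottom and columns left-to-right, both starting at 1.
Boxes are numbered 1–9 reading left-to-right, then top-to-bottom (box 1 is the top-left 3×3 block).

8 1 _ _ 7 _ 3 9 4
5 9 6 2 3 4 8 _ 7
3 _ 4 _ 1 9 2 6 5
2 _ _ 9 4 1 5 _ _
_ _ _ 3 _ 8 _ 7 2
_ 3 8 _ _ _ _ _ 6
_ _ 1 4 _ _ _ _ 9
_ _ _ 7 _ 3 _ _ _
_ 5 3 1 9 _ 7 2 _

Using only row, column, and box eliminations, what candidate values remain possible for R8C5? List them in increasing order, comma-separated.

Row 8 already contains {3, 7}.
Column 5 already contains {1, 3, 4, 7, 9}.
Its 3×3 block (box 8) already contains {1, 3, 4, 7, 9}.
Removing those from 1–9 leaves {2, 5, 6, 8} as the candidates for R8C5.

2,5,6,8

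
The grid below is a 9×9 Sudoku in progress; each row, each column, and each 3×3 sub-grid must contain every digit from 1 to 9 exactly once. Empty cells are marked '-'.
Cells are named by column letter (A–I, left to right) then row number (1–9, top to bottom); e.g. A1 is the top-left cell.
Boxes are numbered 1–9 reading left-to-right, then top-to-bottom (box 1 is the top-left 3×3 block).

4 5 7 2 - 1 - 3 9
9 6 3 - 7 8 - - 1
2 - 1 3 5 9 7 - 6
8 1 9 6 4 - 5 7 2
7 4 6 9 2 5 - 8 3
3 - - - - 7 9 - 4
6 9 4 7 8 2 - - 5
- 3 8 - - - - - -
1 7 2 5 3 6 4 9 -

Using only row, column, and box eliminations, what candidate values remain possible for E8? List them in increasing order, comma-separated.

Row 8 already contains {3, 8}.
Column E already contains {2, 3, 4, 5, 7, 8}.
Its 3×3 block (box 8) already contains {2, 3, 5, 6, 7, 8}.
Removing those from 1–9 leaves {1, 9} as the candidates for E8.

1,9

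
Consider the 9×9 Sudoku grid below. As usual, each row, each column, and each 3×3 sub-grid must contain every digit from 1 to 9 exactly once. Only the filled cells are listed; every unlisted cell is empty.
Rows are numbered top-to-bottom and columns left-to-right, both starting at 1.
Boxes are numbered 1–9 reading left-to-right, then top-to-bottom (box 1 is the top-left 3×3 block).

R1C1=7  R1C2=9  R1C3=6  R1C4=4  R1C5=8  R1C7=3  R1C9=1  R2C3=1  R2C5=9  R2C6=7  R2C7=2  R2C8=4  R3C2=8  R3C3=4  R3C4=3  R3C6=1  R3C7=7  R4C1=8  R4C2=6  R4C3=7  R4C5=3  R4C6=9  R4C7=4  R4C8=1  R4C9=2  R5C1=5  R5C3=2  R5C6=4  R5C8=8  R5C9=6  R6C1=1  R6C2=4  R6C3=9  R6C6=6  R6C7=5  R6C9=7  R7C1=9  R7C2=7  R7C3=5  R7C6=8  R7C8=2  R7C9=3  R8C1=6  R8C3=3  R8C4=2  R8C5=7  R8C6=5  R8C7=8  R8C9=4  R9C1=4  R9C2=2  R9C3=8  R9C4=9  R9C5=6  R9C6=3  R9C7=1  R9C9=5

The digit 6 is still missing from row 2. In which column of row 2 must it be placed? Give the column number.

4

Consider where 6 can go in row 2.
R2C1 is out (column 1 already has a 6).
R2C2 is out (column 2 already has a 6).
R2C9 is out (column 9 already has a 6).
So the only cell in row 2 that can hold 6 is R2C4.
That is column 4.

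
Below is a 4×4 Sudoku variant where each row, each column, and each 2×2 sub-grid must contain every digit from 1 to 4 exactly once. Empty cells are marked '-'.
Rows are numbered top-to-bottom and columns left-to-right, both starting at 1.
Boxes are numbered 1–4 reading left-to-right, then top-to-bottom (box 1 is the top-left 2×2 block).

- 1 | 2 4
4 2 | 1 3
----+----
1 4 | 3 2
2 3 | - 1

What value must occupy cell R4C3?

4

Row 4 already contains {1, 2, 3}.
Column 3 already contains {1, 2, 3}.
Its 2×2 block (box 4) already contains {1, 2, 3}.
The only value from 1–4 not eliminated is 4, so R4C3 = 4.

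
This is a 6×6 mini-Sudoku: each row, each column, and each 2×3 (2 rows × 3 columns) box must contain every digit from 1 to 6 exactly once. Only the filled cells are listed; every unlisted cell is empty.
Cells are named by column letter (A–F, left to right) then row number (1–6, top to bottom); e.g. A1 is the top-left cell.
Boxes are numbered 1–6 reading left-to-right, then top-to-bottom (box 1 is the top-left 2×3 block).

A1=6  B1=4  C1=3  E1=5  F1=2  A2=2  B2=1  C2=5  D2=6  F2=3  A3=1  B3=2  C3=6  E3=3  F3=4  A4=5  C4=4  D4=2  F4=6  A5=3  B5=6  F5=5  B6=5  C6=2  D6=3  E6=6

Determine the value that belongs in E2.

Row 2 already contains {1, 2, 3, 5, 6}.
Column E already contains {3, 5, 6}.
Its 2×3 block (box 2) already contains {2, 3, 5, 6}.
The only value from 1–6 not eliminated is 4, so E2 = 4.

4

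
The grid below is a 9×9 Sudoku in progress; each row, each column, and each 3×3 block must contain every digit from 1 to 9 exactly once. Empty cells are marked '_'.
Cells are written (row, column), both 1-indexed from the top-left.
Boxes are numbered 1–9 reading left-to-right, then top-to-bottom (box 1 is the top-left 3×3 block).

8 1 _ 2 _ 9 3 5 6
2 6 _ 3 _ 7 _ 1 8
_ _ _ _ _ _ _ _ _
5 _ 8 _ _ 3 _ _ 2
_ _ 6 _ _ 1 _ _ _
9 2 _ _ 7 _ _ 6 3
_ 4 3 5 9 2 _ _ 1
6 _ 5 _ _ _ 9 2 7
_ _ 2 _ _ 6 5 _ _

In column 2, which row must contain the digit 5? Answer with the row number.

Consider where 5 can go in column 2.
(4,2) is out (row 4 already has a 5).
(5,2) is out (box 4 already has a 5).
(8,2) is out (row 8 already has a 5).
(9,2) is out (row 9 already has a 5).
So the only cell in column 2 that can hold 5 is (3,2).
That is row 3.

3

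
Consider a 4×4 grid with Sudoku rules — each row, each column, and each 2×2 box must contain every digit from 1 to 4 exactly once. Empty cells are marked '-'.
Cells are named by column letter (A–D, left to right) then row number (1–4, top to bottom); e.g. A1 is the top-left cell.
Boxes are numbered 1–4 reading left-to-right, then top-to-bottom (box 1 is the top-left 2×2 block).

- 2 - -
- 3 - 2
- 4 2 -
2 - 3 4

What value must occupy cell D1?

3

Cell D1 itself could take any of {1, 3} by direct elimination.
Consider where 3 can go in column D.
D3 is out (box 4 already has a 3).
So the only cell in column D that can hold 3 is D1.
Therefore D1 = 3.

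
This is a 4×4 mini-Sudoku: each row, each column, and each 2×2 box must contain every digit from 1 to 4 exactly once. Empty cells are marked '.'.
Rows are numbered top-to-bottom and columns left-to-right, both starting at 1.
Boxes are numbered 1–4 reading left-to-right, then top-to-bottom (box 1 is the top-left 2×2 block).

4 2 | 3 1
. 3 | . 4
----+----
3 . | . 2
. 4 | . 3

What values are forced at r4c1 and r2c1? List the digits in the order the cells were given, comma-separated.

For r4c1:
  Consider where 2 can go in box 3.
  r3c2 is out (row 3 already has a 2).
  So the only cell in box 3 that can hold 2 is r4c1.
  So r4c1 = 2.
For r2c1:
  Row 2 already contains {3, 4}.
  Column 1 already contains {3, 4}.
  Its 2×2 block (box 1) already contains {2, 3, 4}.
  The only value from 1–4 not eliminated is 1, so r2c1 = 1.

2,1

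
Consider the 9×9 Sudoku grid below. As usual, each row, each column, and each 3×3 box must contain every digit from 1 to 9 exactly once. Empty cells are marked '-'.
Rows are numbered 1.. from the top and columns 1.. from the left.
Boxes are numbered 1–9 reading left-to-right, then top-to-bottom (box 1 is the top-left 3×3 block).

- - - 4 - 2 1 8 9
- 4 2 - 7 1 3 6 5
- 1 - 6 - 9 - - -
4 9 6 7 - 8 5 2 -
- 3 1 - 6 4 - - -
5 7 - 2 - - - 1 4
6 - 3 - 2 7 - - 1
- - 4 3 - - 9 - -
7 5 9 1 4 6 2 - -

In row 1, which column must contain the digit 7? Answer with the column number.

3

Consider where 7 can go in row 1.
row 1, column 1 is out (column 1 already has a 7).
row 1, column 2 is out (column 2 already has a 7).
row 1, column 5 is out (column 5 already has a 7).
So the only cell in row 1 that can hold 7 is row 1, column 3.
That is column 3.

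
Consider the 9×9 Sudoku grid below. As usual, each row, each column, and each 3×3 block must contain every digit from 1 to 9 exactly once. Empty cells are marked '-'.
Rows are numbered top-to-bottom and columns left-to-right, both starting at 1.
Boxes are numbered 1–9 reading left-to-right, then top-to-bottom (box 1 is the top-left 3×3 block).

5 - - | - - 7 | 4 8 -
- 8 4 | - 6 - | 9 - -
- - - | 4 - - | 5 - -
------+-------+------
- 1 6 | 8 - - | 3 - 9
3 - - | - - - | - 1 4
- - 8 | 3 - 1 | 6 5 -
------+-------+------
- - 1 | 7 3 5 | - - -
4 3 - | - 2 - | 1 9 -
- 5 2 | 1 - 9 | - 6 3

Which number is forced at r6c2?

Cell r6c2 itself could take any of {2, 4, 7, 9} by direct elimination.
Consider where 4 can go in box 4.
r4c1 is out (column 1 already has a 4).
r5c2 is out (row 5 already has a 4).
r5c3 is out (row 5 already has a 4).
r6c1 is out (column 1 already has a 4).
So the only cell in box 4 that can hold 4 is r6c2.
Therefore r6c2 = 4.

4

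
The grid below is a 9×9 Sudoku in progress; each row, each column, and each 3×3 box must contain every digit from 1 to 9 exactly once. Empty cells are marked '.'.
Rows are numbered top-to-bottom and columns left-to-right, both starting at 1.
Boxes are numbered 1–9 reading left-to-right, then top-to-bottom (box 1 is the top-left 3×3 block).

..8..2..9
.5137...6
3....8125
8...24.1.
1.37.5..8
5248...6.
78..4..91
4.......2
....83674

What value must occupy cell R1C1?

Row 1 already contains {2, 8, 9}.
Column 1 already contains {1, 3, 4, 5, 7, 8}.
Its 3×3 block (box 1) already contains {1, 3, 5, 8}.
The only value from 1–9 not eliminated is 6, so R1C1 = 6.

6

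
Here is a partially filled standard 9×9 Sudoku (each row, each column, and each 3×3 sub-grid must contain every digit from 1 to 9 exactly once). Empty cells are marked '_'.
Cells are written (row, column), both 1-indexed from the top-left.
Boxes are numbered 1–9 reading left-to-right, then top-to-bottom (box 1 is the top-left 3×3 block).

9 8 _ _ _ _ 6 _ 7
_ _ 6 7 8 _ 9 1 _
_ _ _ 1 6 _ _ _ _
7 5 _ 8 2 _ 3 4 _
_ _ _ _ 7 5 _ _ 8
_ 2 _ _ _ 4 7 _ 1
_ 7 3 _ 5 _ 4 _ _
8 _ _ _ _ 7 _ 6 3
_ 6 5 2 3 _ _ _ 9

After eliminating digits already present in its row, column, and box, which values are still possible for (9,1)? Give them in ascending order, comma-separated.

Row 9 already contains {2, 3, 5, 6, 9}.
Column 1 already contains {7, 8, 9}.
Its 3×3 block (box 7) already contains {3, 5, 6, 7, 8}.
Removing those from 1–9 leaves {1, 4} as the candidates for (9,1).

1,4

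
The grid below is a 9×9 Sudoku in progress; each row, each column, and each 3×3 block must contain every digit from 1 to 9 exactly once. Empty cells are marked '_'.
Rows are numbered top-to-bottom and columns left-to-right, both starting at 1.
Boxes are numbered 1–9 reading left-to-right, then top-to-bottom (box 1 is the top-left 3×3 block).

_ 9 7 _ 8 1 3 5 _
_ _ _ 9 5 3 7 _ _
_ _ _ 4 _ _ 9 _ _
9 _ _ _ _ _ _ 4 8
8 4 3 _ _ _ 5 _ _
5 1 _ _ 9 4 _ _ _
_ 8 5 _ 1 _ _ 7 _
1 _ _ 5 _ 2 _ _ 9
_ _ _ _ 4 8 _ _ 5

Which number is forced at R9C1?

7

Cell R9C1 itself could take any of {2, 3, 6, 7} by direct elimination.
Consider where 7 can go in column 1.
R1C1 is out (row 1 already has a 7).
R2C1 is out (row 2 already has a 7).
R3C1 is out (box 1 already has a 7).
R7C1 is out (row 7 already has a 7).
So the only cell in column 1 that can hold 7 is R9C1.
Therefore R9C1 = 7.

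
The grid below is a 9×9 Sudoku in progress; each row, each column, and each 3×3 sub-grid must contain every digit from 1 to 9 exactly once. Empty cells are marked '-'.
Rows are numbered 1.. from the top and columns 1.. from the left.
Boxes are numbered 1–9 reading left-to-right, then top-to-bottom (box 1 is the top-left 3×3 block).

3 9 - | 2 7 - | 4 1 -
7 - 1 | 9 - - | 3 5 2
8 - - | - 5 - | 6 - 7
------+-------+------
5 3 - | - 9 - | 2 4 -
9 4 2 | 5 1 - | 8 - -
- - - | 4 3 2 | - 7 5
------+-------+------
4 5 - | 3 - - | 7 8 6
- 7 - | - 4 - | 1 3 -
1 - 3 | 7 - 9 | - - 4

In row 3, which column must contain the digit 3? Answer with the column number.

6

Consider where 3 can go in row 3.
row 3, column 2 is out (column 2 already has a 3).
row 3, column 3 is out (column 3 already has a 3).
row 3, column 4 is out (column 4 already has a 3).
row 3, column 8 is out (column 8 already has a 3).
So the only cell in row 3 that can hold 3 is row 3, column 6.
That is column 6.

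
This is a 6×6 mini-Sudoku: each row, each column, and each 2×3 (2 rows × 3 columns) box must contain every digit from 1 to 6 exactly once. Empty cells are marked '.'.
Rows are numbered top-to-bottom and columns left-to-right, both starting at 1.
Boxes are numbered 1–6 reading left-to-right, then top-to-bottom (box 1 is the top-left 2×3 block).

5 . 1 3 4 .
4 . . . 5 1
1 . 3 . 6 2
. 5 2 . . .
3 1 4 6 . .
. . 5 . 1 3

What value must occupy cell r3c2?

Row 3 already contains {1, 2, 3, 6}.
Column 2 already contains {1, 5}.
Its 2×3 block (box 3) already contains {1, 2, 3, 5}.
The only value from 1–6 not eliminated is 4, so r3c2 = 4.

4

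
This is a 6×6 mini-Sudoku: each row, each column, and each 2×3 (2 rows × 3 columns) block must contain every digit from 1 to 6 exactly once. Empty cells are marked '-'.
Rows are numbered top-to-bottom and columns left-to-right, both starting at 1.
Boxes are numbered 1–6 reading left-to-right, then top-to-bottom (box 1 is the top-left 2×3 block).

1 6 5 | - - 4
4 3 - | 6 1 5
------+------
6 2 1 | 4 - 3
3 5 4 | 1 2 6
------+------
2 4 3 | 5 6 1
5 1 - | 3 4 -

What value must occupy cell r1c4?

2

Row 1 already contains {1, 4, 5, 6}.
Column 4 already contains {1, 3, 4, 5, 6}.
Its 2×3 block (box 2) already contains {1, 4, 5, 6}.
The only value from 1–6 not eliminated is 2, so r1c4 = 2.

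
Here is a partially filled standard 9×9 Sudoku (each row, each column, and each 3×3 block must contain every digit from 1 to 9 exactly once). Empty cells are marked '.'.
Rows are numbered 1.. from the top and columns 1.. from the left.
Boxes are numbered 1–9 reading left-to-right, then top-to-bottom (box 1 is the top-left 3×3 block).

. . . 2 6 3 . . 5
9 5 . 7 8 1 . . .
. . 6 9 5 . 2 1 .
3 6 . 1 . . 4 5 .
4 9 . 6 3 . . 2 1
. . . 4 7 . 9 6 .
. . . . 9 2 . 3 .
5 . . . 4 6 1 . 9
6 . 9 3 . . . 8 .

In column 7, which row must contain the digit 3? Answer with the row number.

Consider where 3 can go in column 7.
row 1, column 7 is out (row 1 already has a 3).
row 5, column 7 is out (row 5 already has a 3).
row 7, column 7 is out (row 7 already has a 3).
row 9, column 7 is out (row 9 already has a 3).
So the only cell in column 7 that can hold 3 is row 2, column 7.
That is row 2.

2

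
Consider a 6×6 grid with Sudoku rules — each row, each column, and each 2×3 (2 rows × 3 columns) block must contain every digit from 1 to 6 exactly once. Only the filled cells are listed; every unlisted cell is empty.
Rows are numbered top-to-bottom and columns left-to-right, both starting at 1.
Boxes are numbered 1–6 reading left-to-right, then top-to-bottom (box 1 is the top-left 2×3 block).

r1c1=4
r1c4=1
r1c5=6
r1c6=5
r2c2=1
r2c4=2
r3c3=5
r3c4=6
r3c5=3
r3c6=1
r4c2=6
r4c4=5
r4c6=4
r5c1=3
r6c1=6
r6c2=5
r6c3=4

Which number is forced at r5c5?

5

Cell r5c5 itself could take any of {1, 2, 4, 5} by direct elimination.
Consider where 5 can go in row 5.
r5c2 is out (column 2 already has a 5).
r5c3 is out (column 3 already has a 5).
r5c4 is out (column 4 already has a 5).
r5c6 is out (column 6 already has a 5).
So the only cell in row 5 that can hold 5 is r5c5.
Therefore r5c5 = 5.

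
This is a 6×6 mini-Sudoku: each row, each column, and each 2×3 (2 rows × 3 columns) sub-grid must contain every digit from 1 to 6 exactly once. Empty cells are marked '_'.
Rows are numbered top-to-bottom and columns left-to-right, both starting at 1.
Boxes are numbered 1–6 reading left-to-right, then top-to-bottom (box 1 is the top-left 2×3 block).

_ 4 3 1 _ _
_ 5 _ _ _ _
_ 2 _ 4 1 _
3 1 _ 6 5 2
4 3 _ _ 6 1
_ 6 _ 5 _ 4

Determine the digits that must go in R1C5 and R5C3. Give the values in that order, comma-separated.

2,5

For R1C5:
  Row 1 already contains {1, 3, 4}.
  Column 5 already contains {1, 5, 6}.
  Its 2×3 block (box 2) already contains {1}.
  The only value from 1–6 not eliminated is 2, so R1C5 = 2.
For R5C3:
  Consider where 5 can go in box 5.
  R6C1 is out (row 6 already has a 5).
  R6C3 is out (row 6 already has a 5).
  So the only cell in box 5 that can hold 5 is R5C3.
  So R5C3 = 5.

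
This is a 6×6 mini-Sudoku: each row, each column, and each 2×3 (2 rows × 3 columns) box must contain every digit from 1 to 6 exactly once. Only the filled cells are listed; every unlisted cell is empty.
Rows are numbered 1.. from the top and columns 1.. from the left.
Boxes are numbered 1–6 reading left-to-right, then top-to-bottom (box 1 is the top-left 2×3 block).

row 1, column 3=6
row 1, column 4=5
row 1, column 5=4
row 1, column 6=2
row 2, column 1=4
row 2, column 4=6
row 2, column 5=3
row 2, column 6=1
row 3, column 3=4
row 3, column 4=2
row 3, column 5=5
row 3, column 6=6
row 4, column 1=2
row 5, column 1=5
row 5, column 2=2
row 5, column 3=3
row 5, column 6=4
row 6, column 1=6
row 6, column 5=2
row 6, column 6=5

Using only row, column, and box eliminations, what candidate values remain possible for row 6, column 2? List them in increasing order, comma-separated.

1,4

Row 6 already contains {2, 5, 6}.
Column 2 already contains {2}.
Its 2×3 block (box 5) already contains {2, 3, 5, 6}.
Removing those from 1–6 leaves {1, 4} as the candidates for row 6, column 2.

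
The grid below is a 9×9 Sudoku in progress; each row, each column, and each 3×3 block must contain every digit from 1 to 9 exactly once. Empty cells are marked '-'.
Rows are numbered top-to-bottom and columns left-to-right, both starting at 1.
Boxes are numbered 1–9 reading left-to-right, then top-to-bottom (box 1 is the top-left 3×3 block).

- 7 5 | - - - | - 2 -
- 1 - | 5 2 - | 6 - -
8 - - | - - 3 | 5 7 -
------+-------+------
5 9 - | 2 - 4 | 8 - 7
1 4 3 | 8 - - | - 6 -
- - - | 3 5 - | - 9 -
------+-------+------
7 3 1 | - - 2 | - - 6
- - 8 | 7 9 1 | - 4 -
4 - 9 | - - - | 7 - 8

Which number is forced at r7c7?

Row 7 already contains {1, 2, 3, 6, 7}.
Column 7 already contains {5, 6, 7, 8}.
Its 3×3 block (box 9) already contains {4, 6, 7, 8}.
The only value from 1–9 not eliminated is 9, so r7c7 = 9.

9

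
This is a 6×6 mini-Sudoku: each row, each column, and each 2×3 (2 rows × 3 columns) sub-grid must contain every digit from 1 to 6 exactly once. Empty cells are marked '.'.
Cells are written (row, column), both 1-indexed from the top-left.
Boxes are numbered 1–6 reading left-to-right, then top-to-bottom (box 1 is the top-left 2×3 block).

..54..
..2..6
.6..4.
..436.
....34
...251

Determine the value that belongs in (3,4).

Cell (3,4) itself could take any of {1, 5} by direct elimination.
Consider where 1 can go in box 4.
(3,6) is out (column 6 already has a 1).
(4,6) is out (column 6 already has a 1).
So the only cell in box 4 that can hold 1 is (3,4).
Therefore (3,4) = 1.

1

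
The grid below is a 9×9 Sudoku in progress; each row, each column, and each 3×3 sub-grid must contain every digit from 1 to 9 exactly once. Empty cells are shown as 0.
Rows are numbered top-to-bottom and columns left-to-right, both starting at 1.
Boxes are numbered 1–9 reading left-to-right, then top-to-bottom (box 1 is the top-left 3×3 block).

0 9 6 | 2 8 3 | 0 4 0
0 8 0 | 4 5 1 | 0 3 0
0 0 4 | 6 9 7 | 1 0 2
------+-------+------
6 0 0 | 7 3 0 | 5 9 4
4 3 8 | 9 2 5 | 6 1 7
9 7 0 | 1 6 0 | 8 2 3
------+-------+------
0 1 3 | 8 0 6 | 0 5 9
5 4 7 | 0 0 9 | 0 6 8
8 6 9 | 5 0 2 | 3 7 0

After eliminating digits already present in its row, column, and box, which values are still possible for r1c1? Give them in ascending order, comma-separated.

1,7

Row 1 already contains {2, 3, 4, 6, 8, 9}.
Column 1 already contains {4, 5, 6, 8, 9}.
Its 3×3 block (box 1) already contains {4, 6, 8, 9}.
Removing those from 1–9 leaves {1, 7} as the candidates for r1c1.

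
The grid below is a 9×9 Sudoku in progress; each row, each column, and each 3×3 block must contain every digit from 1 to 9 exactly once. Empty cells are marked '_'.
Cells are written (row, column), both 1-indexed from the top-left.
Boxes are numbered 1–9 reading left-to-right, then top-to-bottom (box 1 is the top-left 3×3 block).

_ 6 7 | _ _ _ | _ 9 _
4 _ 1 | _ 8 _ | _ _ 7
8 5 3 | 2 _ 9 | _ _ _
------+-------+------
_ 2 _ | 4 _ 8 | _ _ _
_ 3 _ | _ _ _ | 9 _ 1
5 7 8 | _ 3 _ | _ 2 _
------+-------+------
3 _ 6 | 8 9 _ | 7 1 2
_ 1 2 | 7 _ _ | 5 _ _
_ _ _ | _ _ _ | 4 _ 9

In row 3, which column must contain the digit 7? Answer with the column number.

5

Consider where 7 can go in row 3.
(3,7) is out (column 7 already has a 7).
(3,8) is out (box 3 already has a 7).
(3,9) is out (column 9 already has a 7).
So the only cell in row 3 that can hold 7 is (3,5).
That is column 5.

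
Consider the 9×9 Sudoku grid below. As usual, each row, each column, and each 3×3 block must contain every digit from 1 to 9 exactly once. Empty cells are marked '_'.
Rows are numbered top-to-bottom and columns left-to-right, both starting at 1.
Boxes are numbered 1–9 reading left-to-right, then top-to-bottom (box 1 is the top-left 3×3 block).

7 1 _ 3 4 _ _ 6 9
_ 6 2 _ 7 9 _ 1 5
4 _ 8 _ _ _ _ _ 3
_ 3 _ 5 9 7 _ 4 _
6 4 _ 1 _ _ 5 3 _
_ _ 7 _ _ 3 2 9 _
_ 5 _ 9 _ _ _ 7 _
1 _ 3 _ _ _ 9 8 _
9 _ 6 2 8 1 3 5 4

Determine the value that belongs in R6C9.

Cell R6C9 itself could take any of {1, 6, 8} by direct elimination.
Consider where 1 can go in row 6.
R6C1 is out (column 1 already has a 1).
R6C2 is out (column 2 already has a 1).
R6C4 is out (column 4 already has a 1).
R6C5 is out (box 5 already has a 1).
So the only cell in row 6 that can hold 1 is R6C9.
Therefore R6C9 = 1.

1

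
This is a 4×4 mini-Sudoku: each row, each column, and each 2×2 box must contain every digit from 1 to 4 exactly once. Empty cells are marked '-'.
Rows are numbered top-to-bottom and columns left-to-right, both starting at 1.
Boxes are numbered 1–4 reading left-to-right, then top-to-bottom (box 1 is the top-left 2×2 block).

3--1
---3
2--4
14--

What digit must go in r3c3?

1

Cell r3c3 itself could take any of {1, 3} by direct elimination.
Consider where 1 can go in column 3.
r1c3 is out (row 1 already has a 1).
r2c3 is out (box 2 already has a 1).
r4c3 is out (row 4 already has a 1).
So the only cell in column 3 that can hold 1 is r3c3.
Therefore r3c3 = 1.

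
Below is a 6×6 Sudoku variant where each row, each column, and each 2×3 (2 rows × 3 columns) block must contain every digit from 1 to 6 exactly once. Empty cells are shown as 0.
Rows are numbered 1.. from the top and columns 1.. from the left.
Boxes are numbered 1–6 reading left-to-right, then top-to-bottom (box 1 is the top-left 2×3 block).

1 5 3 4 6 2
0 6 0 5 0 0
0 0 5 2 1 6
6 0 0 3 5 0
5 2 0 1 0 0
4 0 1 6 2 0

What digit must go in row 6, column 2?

Row 6 already contains {1, 2, 4, 6}.
Column 2 already contains {2, 5, 6}.
Its 2×3 block (box 5) already contains {1, 2, 4, 5}.
The only value from 1–6 not eliminated is 3, so row 6, column 2 = 3.

3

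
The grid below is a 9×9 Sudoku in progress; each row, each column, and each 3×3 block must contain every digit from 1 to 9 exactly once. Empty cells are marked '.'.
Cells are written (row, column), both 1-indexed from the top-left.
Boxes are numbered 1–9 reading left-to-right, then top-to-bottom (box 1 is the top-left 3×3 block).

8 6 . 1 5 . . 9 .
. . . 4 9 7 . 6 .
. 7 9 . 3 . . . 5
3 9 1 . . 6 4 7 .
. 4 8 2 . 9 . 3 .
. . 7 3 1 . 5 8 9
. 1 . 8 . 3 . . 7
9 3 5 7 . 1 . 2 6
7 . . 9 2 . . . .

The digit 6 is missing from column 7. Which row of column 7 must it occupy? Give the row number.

5

Consider where 6 can go in column 7.
(1,7) is out (row 1 already has a 6). (2,7) is out (row 2 already has a 6). (3,7) is out (box 3 already has a 6). (7,7) is out (box 9 already has a 6). The remaining empty cells in column 7 are similarly blocked.
So the only cell in column 7 that can hold 6 is (5,7).
That is row 5.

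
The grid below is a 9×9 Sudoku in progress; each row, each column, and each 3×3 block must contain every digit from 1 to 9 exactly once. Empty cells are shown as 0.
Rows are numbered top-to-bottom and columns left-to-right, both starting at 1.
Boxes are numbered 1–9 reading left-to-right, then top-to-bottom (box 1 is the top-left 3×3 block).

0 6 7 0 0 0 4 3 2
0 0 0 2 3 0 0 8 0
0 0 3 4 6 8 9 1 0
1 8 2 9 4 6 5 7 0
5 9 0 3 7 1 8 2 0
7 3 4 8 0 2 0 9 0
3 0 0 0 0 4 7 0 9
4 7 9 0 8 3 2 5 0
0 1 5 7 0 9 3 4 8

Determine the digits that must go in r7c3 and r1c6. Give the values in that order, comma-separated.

8,5

For r7c3:
  Consider where 8 can go in box 7.
  r7c2 is out (column 2 already has a 8).
  r9c1 is out (row 9 already has a 8).
  So the only cell in box 7 that can hold 8 is r7c3.
  So r7c3 = 8.
For r1c6:
  Row 1 already contains {2, 3, 4, 6, 7}.
  Column 6 already contains {1, 2, 3, 4, 6, 8, 9}.
  Its 3×3 block (box 2) already contains {2, 3, 4, 6, 8}.
  The only value from 1–9 not eliminated is 5, so r1c6 = 5.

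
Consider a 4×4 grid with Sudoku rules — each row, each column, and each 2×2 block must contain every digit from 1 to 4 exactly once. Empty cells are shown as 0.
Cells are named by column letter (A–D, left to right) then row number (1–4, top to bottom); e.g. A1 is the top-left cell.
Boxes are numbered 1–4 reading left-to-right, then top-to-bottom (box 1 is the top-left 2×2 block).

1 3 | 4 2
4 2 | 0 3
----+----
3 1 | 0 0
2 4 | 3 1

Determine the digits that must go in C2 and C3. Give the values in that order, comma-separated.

For C2:
  Row 2 already contains {2, 3, 4}.
  Column C already contains {3, 4}.
  Its 2×2 block (box 2) already contains {2, 3, 4}.
  The only value from 1–4 not eliminated is 1, so C2 = 1.
For C3:
  Row 3 already contains {1, 3}.
  Column C already contains {3, 4}.
  Its 2×2 block (box 4) already contains {1, 3}.
  The only value from 1–4 not eliminated is 2, so C3 = 2.

1,2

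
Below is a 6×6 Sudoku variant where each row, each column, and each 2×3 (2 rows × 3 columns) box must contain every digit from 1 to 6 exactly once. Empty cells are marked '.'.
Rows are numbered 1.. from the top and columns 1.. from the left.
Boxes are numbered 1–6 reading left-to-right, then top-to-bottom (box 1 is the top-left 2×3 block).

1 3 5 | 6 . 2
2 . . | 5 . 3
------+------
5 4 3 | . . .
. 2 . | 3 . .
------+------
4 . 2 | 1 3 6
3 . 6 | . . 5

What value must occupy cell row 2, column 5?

1

Cell row 2, column 5 itself could take any of {1, 4} by direct elimination.
Consider where 1 can go in box 2.
row 1, column 5 is out (row 1 already has a 1).
So the only cell in box 2 that can hold 1 is row 2, column 5.
Therefore row 2, column 5 = 1.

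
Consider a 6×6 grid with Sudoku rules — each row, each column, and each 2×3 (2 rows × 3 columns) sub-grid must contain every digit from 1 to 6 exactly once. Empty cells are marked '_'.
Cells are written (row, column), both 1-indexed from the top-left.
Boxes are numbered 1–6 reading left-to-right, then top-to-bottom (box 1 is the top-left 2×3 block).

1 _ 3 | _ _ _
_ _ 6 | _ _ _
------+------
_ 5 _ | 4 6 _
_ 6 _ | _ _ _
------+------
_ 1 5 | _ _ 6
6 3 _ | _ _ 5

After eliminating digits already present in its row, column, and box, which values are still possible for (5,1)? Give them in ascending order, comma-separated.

Row 5 already contains {1, 5, 6}.
Column 1 already contains {1, 6}.
Its 2×3 block (box 5) already contains {1, 3, 5, 6}.
Removing those from 1–6 leaves {2, 4} as the candidates for (5,1).

2,4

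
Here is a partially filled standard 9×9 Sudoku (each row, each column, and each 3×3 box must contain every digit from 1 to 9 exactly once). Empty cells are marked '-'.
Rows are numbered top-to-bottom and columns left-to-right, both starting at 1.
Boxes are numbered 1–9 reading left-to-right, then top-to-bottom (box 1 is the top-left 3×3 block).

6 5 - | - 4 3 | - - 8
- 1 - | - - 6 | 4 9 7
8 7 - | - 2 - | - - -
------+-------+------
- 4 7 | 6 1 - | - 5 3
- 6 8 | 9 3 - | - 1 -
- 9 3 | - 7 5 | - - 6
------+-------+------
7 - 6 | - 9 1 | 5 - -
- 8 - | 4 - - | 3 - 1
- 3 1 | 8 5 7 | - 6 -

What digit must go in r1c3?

9

Cell r1c3 itself could take any of {2, 9} by direct elimination.
Consider where 9 can go in row 1.
r1c4 is out (column 4 already has a 9).
r1c7 is out (box 3 already has a 9).
r1c8 is out (column 8 already has a 9).
So the only cell in row 1 that can hold 9 is r1c3.
Therefore r1c3 = 9.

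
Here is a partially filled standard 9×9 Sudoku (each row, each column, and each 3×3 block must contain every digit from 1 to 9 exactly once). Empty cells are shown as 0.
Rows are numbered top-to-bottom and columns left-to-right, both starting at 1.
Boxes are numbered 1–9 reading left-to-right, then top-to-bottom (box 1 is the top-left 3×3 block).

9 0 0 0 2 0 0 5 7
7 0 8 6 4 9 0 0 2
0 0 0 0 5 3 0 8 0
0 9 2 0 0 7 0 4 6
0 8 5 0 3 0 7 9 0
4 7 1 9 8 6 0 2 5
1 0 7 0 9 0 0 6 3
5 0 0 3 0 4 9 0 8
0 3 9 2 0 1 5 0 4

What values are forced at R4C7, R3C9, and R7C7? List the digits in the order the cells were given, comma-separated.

8,9,2

For R4C7:
  Consider where 8 can go in box 6.
  R5C9 is out (row 5 already has a 8).
  R6C7 is out (row 6 already has a 8).
  So the only cell in box 6 that can hold 8 is R4C7.
  So R4C7 = 8.
For R3C9:
  Consider where 9 can go in box 3.
  R1C7 is out (row 1 already has a 9).
  R2C7 is out (row 2 already has a 9).
  R2C8 is out (row 2 already has a 9).
  R3C7 is out (column 7 already has a 9).
  So the only cell in box 3 that can hold 9 is R3C9.
  So R3C9 = 9.
For R7C7:
  Row 7 already contains {1, 3, 6, 7, 9}.
  Column 7 already contains {5, 7, 9}.
  Its 3×3 block (box 9) already contains {3, 4, 5, 6, 8, 9}.
  The only value from 1–9 not eliminated is 2, so R7C7 = 2.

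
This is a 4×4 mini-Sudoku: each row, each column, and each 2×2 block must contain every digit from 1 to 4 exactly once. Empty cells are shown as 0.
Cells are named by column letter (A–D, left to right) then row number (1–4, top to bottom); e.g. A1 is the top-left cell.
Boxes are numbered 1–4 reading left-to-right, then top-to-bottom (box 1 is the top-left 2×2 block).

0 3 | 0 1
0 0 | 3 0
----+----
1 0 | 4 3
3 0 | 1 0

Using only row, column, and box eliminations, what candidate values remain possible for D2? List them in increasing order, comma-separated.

2,4

Row 2 already contains {3}.
Column D already contains {1, 3}.
Its 2×2 block (box 2) already contains {1, 3}.
Removing those from 1–4 leaves {2, 4} as the candidates for D2.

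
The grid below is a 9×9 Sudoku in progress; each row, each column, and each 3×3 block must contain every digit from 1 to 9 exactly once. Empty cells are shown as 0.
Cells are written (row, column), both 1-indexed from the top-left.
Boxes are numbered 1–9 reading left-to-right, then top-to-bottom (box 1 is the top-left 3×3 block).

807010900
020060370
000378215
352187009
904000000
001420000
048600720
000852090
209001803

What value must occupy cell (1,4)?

Cell (1,4) itself could take any of {2, 5} by direct elimination.
Consider where 2 can go in box 2.
(1,6) is out (column 6 already has a 2).
(2,4) is out (row 2 already has a 2).
(2,6) is out (row 2 already has a 2).
So the only cell in box 2 that can hold 2 is (1,4).
Therefore (1,4) = 2.

2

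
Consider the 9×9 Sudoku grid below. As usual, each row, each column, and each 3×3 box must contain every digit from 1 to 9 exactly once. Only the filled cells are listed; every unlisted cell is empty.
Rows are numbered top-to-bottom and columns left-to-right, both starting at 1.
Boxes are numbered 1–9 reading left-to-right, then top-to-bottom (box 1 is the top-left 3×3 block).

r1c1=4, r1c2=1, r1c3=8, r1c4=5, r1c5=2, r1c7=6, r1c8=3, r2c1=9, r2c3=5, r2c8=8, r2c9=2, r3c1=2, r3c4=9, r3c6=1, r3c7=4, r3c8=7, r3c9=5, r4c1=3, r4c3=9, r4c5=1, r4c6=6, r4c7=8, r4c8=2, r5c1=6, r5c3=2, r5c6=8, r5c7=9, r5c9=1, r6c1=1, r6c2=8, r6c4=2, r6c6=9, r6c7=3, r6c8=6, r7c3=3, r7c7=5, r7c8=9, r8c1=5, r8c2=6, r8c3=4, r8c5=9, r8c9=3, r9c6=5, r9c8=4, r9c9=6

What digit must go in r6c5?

Cell r6c5 itself could take any of {4, 5, 7} by direct elimination.
Consider where 5 can go in row 6.
r6c3 is out (column 3 already has a 5).
r6c9 is out (column 9 already has a 5).
So the only cell in row 6 that can hold 5 is r6c5.
Therefore r6c5 = 5.

5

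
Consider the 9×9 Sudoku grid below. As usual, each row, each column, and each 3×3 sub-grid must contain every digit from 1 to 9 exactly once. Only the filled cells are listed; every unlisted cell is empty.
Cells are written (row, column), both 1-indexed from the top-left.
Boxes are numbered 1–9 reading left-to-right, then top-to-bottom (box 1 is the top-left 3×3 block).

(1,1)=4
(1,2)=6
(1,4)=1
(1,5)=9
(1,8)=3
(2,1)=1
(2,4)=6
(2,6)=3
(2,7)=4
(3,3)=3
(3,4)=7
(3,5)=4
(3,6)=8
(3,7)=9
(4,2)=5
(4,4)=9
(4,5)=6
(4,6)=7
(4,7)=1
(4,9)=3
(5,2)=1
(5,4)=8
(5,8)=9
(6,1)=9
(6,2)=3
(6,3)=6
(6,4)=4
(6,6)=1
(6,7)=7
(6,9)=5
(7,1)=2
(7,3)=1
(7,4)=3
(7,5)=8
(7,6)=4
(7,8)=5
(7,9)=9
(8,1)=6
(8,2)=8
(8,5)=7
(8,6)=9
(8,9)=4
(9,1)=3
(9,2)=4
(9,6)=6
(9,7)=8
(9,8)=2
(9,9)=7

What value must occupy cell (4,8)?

4

Cell (4,8) itself could take any of {4, 8} by direct elimination.
Consider where 4 can go in box 6.
(5,7) is out (column 7 already has a 4).
(5,9) is out (column 9 already has a 4).
(6,8) is out (row 6 already has a 4).
So the only cell in box 6 that can hold 4 is (4,8).
Therefore (4,8) = 4.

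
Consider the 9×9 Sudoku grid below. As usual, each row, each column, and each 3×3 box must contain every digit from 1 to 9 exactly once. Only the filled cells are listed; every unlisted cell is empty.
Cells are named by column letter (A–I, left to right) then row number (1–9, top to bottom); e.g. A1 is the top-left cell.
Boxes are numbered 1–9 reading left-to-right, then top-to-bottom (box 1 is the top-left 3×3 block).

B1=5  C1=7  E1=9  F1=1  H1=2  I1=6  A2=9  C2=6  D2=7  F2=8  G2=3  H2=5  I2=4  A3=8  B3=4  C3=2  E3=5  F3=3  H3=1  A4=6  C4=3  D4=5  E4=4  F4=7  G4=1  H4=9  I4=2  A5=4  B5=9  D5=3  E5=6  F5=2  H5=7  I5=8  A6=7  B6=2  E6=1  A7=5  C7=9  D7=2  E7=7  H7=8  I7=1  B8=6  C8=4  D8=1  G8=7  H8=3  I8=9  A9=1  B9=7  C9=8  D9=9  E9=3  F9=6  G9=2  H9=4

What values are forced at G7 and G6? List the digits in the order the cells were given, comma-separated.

For G7:
  Row 7 already contains {1, 2, 5, 7, 8, 9}.
  Column G already contains {1, 2, 3, 7}.
  Its 3×3 block (box 9) already contains {1, 2, 3, 4, 7, 8, 9}.
  The only value from 1–9 not eliminated is 6, so G7 = 6.
For G6:
  Consider where 4 can go in box 6.
  G5 is out (row 5 already has a 4).
  H6 is out (column H already has a 4).
  I6 is out (column I already has a 4).
  So the only cell in box 6 that can hold 4 is G6.
  So G6 = 4.

6,4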